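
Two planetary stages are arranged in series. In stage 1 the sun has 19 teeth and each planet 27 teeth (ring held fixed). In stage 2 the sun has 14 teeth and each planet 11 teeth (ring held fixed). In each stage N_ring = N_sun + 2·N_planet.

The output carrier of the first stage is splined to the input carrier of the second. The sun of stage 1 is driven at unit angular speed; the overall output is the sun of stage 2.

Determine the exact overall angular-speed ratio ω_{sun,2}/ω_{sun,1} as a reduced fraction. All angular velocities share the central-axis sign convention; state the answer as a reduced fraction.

475/644

Stage 1: N_ring = 19 + 2·27 = 73
Stage 1: 19(ω_s−ω_c) = −73(ω_r−ω_c),  ω_r=0, ω_s=1
Stage 1: 19(1−ω_c) = −73(0−ω_c)  ⇒  92ω_c = 19  ⇒  ω_c = 19/92
  ⇒ ω_c¹/ω_s¹ = 19/92
Stage 2: N_ring = 14 + 2·11 = 36
Stage 2: 14(ω_s−ω_c) = −36(ω_r−ω_c),  ω_r=0, ω_c=1
Stage 2: ω_s = 1 − (36/14)(0−1) = 25/7
  ⇒ ω_s²/ω_c² = 25/7
Coupling ω_c² = ω_c¹ ⇒ overall = 19/92 × 25/7 = 475/644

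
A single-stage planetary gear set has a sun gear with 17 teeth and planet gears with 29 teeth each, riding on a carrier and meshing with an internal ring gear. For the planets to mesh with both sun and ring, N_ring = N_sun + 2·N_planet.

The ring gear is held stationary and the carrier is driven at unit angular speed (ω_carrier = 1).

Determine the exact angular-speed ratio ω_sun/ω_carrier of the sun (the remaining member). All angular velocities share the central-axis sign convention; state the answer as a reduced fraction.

N_ring = 17 + 2·29 = 75
17(ω_s−ω_c) = −75(ω_r−ω_c),  ω_r=0, ω_c=1
ω_s = 1 − (75/17)(0−1) = 92/17
ω_s/ω_c = 92/17

92/17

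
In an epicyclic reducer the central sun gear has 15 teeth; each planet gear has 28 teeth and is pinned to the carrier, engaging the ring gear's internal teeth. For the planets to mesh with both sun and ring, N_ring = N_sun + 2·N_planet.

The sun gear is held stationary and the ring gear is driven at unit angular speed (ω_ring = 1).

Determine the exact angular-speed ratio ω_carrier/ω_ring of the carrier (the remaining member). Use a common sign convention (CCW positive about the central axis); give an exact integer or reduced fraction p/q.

71/86

N_ring = 15 + 2·28 = 71
15(ω_s−ω_c) = −71(ω_r−ω_c),  ω_s=0, ω_r=1
15(0−ω_c) = −71(1−ω_c)  ⇒  86ω_c = 71  ⇒  ω_c = 71/86
ω_c/ω_r = 71/86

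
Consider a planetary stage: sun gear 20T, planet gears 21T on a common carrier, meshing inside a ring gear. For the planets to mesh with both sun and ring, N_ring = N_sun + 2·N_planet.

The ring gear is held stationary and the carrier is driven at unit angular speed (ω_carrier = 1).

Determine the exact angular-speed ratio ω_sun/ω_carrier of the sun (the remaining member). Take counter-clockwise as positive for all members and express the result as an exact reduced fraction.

N_ring = 20 + 2·21 = 62
20(ω_s−ω_c) = −62(ω_r−ω_c),  ω_r=0, ω_c=1
ω_s = 1 − (62/20)(0−1) = 41/10
ω_s/ω_c = 41/10

41/10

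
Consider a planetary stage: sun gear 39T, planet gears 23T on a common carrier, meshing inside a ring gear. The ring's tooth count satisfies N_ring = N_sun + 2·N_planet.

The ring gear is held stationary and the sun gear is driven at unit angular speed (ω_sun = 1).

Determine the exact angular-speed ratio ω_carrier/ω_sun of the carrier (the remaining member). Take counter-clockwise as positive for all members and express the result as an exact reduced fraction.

N_ring = 39 + 2·23 = 85
39(ω_s−ω_c) = −85(ω_r−ω_c),  ω_r=0, ω_s=1
39(1−ω_c) = −85(0−ω_c)  ⇒  124ω_c = 39  ⇒  ω_c = 39/124
ω_c/ω_s = 39/124

39/124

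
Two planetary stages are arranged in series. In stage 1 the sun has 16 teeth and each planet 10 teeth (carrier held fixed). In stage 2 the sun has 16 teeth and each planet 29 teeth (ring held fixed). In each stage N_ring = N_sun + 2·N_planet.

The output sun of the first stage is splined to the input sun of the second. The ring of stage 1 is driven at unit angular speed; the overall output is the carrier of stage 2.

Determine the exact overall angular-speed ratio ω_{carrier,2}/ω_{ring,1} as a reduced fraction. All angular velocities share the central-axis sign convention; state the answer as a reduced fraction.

Stage 1: N_ring = 16 + 2·10 = 36
Stage 1: 16(ω_s−ω_c) = −36(ω_r−ω_c),  ω_c=0, ω_r=1
Stage 1: ω_s = 0 − (36/16)(1−0) = -9/4
  ⇒ ω_s¹/ω_r¹ = -9/4
Stage 2: N_ring = 16 + 2·29 = 74
Stage 2: 16(ω_s−ω_c) = −74(ω_r−ω_c),  ω_r=0, ω_s=1
Stage 2: 16(1−ω_c) = −74(0−ω_c)  ⇒  90ω_c = 16  ⇒  ω_c = 8/45
  ⇒ ω_c²/ω_s² = 8/45
Coupling ω_s² = ω_s¹ ⇒ overall = -9/4 × 8/45 = -2/5

-2/5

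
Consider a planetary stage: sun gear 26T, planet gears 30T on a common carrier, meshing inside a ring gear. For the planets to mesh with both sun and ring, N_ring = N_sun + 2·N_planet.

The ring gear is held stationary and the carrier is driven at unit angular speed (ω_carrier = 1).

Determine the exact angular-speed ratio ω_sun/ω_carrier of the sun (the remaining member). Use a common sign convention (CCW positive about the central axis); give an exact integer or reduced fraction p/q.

N_ring = 26 + 2·30 = 86
26(ω_s−ω_c) = −86(ω_r−ω_c),  ω_r=0, ω_c=1
ω_s = 1 − (86/26)(0−1) = 56/13
ω_s/ω_c = 56/13

56/13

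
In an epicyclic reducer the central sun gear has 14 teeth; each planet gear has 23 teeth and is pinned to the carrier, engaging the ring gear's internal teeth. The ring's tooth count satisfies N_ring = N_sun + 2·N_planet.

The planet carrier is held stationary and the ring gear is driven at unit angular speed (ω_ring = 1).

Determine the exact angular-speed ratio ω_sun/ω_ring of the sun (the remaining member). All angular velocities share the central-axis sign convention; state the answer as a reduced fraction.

N_ring = 14 + 2·23 = 60
14(ω_s−ω_c) = −60(ω_r−ω_c),  ω_c=0, ω_r=1
ω_s = 0 − (60/14)(1−0) = -30/7
ω_s/ω_r = -30/7

-30/7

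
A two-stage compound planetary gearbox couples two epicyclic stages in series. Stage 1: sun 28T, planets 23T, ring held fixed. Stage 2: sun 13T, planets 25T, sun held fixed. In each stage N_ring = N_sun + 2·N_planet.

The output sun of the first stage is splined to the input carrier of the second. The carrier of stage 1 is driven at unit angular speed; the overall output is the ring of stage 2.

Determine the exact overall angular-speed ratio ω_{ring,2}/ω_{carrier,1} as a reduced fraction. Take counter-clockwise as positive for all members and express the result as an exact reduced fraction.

Stage 1: N_ring = 28 + 2·23 = 74
Stage 1: 28(ω_s−ω_c) = −74(ω_r−ω_c),  ω_r=0, ω_c=1
Stage 1: ω_s = 1 − (74/28)(0−1) = 51/14
  ⇒ ω_s¹/ω_c¹ = 51/14
Stage 2: N_ring = 13 + 2·25 = 63
Stage 2: 13(ω_s−ω_c) = −63(ω_r−ω_c),  ω_s=0, ω_c=1
Stage 2: ω_r = 1 − (13/63)(0−1) = 76/63
  ⇒ ω_r²/ω_c² = 76/63
Coupling ω_c² = ω_s¹ ⇒ overall = 51/14 × 76/63 = 646/147

646/147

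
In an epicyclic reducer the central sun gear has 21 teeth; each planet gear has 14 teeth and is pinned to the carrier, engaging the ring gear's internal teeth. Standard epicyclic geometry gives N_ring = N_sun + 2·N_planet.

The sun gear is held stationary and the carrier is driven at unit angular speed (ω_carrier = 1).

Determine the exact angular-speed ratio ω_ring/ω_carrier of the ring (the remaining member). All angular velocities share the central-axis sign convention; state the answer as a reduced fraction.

N_ring = 21 + 2·14 = 49
21(ω_s−ω_c) = −49(ω_r−ω_c),  ω_s=0, ω_c=1
ω_r = 1 − (21/49)(0−1) = 10/7
ω_r/ω_c = 10/7

10/7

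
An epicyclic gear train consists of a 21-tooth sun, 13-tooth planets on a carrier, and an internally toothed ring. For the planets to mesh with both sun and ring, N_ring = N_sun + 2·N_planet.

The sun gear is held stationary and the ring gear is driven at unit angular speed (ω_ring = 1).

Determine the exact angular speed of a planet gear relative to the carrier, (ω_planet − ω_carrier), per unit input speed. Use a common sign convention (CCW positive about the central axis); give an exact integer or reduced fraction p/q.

987/884

N_ring = 21 + 2·13 = 47
21(ω_s−ω_c) = −47(ω_r−ω_c),  ω_s=0, ω_r=1
21(0−ω_c) = −47(1−ω_c)  ⇒  68ω_c = 47  ⇒  ω_c = 47/68
sun–planet: 21·(0−47/68) = −13·(ω_p−ω_c)  ⇒  ω_p−ω_c = −(21/13)·(-47/68) = 987/884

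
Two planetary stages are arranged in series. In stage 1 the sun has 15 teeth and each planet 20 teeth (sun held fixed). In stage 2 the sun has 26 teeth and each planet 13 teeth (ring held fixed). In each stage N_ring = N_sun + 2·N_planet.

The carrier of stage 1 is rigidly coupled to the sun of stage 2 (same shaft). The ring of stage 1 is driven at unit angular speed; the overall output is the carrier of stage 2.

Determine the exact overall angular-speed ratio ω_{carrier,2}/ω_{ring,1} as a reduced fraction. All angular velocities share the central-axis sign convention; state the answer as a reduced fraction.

Stage 1: N_ring = 15 + 2·20 = 55
Stage 1: 15(ω_s−ω_c) = −55(ω_r−ω_c),  ω_s=0, ω_r=1
Stage 1: 15(0−ω_c) = −55(1−ω_c)  ⇒  70ω_c = 55  ⇒  ω_c = 11/14
  ⇒ ω_c¹/ω_r¹ = 11/14
Stage 2: N_ring = 26 + 2·13 = 52
Stage 2: 26(ω_s−ω_c) = −52(ω_r−ω_c),  ω_r=0, ω_s=1
Stage 2: 26(1−ω_c) = −52(0−ω_c)  ⇒  78ω_c = 26  ⇒  ω_c = 1/3
  ⇒ ω_c²/ω_s² = 1/3
Coupling ω_s² = ω_c¹ ⇒ overall = 11/14 × 1/3 = 11/42

11/42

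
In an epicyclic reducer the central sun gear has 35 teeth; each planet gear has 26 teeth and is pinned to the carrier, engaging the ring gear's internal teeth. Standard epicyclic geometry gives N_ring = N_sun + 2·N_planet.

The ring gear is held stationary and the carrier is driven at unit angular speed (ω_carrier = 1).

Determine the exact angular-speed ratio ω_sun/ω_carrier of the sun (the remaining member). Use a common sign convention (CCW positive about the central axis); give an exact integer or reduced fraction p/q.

122/35

N_ring = 35 + 2·26 = 87
35(ω_s−ω_c) = −87(ω_r−ω_c),  ω_r=0, ω_c=1
ω_s = 1 − (87/35)(0−1) = 122/35
ω_s/ω_c = 122/35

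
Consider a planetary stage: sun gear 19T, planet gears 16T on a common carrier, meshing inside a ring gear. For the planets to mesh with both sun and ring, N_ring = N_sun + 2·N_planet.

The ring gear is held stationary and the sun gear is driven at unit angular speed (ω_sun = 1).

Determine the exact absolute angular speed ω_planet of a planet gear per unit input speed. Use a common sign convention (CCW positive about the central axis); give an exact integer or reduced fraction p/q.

N_ring = 19 + 2·16 = 51
19(ω_s−ω_c) = −51(ω_r−ω_c),  ω_r=0, ω_s=1
19(1−ω_c) = −51(0−ω_c)  ⇒  70ω_c = 19  ⇒  ω_c = 19/70
sun–planet: 19·(1−19/70) = −16·(ω_p−ω_c)  ⇒  ω_p−ω_c = −(19/16)·(51/70) = -969/1120
ω_p = 19/70 − 969/1120 = -19/32

-19/32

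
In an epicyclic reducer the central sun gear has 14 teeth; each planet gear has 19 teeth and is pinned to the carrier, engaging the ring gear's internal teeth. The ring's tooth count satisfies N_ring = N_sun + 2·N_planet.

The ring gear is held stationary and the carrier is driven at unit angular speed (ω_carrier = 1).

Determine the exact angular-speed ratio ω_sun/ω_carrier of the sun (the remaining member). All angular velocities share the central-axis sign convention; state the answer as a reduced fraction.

N_ring = 14 + 2·19 = 52
14(ω_s−ω_c) = −52(ω_r−ω_c),  ω_r=0, ω_c=1
ω_s = 1 − (52/14)(0−1) = 33/7
ω_s/ω_c = 33/7

33/7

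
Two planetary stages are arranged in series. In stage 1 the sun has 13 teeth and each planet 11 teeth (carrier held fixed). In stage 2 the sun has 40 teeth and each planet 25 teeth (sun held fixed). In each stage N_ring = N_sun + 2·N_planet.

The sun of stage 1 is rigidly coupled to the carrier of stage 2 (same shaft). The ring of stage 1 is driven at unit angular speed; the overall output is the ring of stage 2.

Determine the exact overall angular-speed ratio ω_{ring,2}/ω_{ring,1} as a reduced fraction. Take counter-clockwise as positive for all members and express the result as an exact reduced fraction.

-35/9

Stage 1: N_ring = 13 + 2·11 = 35
Stage 1: 13(ω_s−ω_c) = −35(ω_r−ω_c),  ω_c=0, ω_r=1
Stage 1: ω_s = 0 − (35/13)(1−0) = -35/13
  ⇒ ω_s¹/ω_r¹ = -35/13
Stage 2: N_ring = 40 + 2·25 = 90
Stage 2: 40(ω_s−ω_c) = −90(ω_r−ω_c),  ω_s=0, ω_c=1
Stage 2: ω_r = 1 − (40/90)(0−1) = 13/9
  ⇒ ω_r²/ω_c² = 13/9
Coupling ω_c² = ω_s¹ ⇒ overall = -35/13 × 13/9 = -35/9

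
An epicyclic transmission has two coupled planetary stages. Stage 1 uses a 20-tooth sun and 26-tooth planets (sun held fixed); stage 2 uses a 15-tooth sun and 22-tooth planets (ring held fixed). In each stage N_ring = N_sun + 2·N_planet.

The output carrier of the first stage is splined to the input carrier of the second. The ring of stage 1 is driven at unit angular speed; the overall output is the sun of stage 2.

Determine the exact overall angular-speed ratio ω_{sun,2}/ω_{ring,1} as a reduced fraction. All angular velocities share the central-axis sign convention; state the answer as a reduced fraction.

444/115

Stage 1: N_ring = 20 + 2·26 = 72
Stage 1: 20(ω_s−ω_c) = −72(ω_r−ω_c),  ω_s=0, ω_r=1
Stage 1: 20(0−ω_c) = −72(1−ω_c)  ⇒  92ω_c = 72  ⇒  ω_c = 18/23
  ⇒ ω_c¹/ω_r¹ = 18/23
Stage 2: N_ring = 15 + 2·22 = 59
Stage 2: 15(ω_s−ω_c) = −59(ω_r−ω_c),  ω_r=0, ω_c=1
Stage 2: ω_s = 1 − (59/15)(0−1) = 74/15
  ⇒ ω_s²/ω_c² = 74/15
Coupling ω_c² = ω_c¹ ⇒ overall = 18/23 × 74/15 = 444/115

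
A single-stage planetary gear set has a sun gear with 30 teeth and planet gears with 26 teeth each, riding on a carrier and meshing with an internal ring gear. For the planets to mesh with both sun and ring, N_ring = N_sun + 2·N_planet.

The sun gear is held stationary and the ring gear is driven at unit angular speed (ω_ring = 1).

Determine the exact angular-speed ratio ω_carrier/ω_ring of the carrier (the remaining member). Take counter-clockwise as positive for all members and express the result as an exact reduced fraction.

N_ring = 30 + 2·26 = 82
30(ω_s−ω_c) = −82(ω_r−ω_c),  ω_s=0, ω_r=1
30(0−ω_c) = −82(1−ω_c)  ⇒  112ω_c = 82  ⇒  ω_c = 41/56
ω_c/ω_r = 41/56

41/56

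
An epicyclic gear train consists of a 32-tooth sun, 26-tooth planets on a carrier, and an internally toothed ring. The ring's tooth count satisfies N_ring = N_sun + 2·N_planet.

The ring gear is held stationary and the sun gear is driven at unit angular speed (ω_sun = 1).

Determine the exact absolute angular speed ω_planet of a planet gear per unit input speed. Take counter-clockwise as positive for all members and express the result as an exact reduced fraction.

N_ring = 32 + 2·26 = 84
32(ω_s−ω_c) = −84(ω_r−ω_c),  ω_r=0, ω_s=1
32(1−ω_c) = −84(0−ω_c)  ⇒  116ω_c = 32  ⇒  ω_c = 8/29
sun–planet: 32·(1−8/29) = −26·(ω_p−ω_c)  ⇒  ω_p−ω_c = −(32/26)·(21/29) = -336/377
ω_p = 8/29 − 336/377 = -8/13

-8/13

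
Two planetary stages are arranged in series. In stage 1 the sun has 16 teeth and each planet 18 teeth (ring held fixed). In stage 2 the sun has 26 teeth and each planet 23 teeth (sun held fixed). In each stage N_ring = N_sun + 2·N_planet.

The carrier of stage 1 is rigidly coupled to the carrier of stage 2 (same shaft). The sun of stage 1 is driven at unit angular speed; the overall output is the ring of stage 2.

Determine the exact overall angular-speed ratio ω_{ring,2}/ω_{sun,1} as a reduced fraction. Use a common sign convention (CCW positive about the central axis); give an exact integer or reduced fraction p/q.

Stage 1: N_ring = 16 + 2·18 = 52
Stage 1: 16(ω_s−ω_c) = −52(ω_r−ω_c),  ω_r=0, ω_s=1
Stage 1: 16(1−ω_c) = −52(0−ω_c)  ⇒  68ω_c = 16  ⇒  ω_c = 4/17
  ⇒ ω_c¹/ω_s¹ = 4/17
Stage 2: N_ring = 26 + 2·23 = 72
Stage 2: 26(ω_s−ω_c) = −72(ω_r−ω_c),  ω_s=0, ω_c=1
Stage 2: ω_r = 1 − (26/72)(0−1) = 49/36
  ⇒ ω_r²/ω_c² = 49/36
Coupling ω_c² = ω_c¹ ⇒ overall = 4/17 × 49/36 = 49/153

49/153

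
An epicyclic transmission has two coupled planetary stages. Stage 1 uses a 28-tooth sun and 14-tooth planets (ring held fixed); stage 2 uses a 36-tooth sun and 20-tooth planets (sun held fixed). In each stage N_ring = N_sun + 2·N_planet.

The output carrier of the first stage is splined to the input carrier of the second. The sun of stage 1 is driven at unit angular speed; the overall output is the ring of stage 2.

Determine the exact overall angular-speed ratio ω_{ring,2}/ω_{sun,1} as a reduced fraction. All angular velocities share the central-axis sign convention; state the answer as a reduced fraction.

28/57

Stage 1: N_ring = 28 + 2·14 = 56
Stage 1: 28(ω_s−ω_c) = −56(ω_r−ω_c),  ω_r=0, ω_s=1
Stage 1: 28(1−ω_c) = −56(0−ω_c)  ⇒  84ω_c = 28  ⇒  ω_c = 1/3
  ⇒ ω_c¹/ω_s¹ = 1/3
Stage 2: N_ring = 36 + 2·20 = 76
Stage 2: 36(ω_s−ω_c) = −76(ω_r−ω_c),  ω_s=0, ω_c=1
Stage 2: ω_r = 1 − (36/76)(0−1) = 28/19
  ⇒ ω_r²/ω_c² = 28/19
Coupling ω_c² = ω_c¹ ⇒ overall = 1/3 × 28/19 = 28/57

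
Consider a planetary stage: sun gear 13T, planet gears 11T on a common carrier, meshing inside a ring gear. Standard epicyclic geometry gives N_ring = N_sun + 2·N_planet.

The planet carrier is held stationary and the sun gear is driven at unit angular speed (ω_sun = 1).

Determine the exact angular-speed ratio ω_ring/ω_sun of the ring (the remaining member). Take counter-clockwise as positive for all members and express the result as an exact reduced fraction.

-13/35

N_ring = 13 + 2·11 = 35
13(ω_s−ω_c) = −35(ω_r−ω_c),  ω_c=0, ω_s=1
ω_r = 0 − (13/35)(1−0) = -13/35
ω_r/ω_s = -13/35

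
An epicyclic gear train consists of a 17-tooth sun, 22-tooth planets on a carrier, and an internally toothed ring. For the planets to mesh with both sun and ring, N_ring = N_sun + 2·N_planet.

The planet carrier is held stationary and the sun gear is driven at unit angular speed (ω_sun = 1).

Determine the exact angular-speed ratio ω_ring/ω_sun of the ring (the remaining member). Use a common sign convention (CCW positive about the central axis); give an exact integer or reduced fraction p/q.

N_ring = 17 + 2·22 = 61
17(ω_s−ω_c) = −61(ω_r−ω_c),  ω_c=0, ω_s=1
ω_r = 0 − (17/61)(1−0) = -17/61
ω_r/ω_s = -17/61

-17/61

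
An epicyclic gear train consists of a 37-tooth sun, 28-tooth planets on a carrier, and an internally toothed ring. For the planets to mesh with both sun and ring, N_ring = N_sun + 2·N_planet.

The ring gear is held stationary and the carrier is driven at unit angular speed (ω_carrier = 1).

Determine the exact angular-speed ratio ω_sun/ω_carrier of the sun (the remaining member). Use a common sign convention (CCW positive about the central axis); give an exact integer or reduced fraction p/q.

N_ring = 37 + 2·28 = 93
37(ω_s−ω_c) = −93(ω_r−ω_c),  ω_r=0, ω_c=1
ω_s = 1 − (93/37)(0−1) = 130/37
ω_s/ω_c = 130/37

130/37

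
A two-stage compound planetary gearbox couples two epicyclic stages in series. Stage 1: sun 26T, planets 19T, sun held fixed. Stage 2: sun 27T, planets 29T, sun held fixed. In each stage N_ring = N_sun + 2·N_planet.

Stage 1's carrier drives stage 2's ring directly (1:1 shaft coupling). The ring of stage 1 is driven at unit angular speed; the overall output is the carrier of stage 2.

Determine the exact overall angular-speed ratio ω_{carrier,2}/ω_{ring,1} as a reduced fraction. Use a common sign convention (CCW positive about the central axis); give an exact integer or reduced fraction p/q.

34/63

Stage 1: N_ring = 26 + 2·19 = 64
Stage 1: 26(ω_s−ω_c) = −64(ω_r−ω_c),  ω_s=0, ω_r=1
Stage 1: 26(0−ω_c) = −64(1−ω_c)  ⇒  90ω_c = 64  ⇒  ω_c = 32/45
  ⇒ ω_c¹/ω_r¹ = 32/45
Stage 2: N_ring = 27 + 2·29 = 85
Stage 2: 27(ω_s−ω_c) = −85(ω_r−ω_c),  ω_s=0, ω_r=1
Stage 2: 27(0−ω_c) = −85(1−ω_c)  ⇒  112ω_c = 85  ⇒  ω_c = 85/112
  ⇒ ω_c²/ω_r² = 85/112
Coupling ω_r² = ω_c¹ ⇒ overall = 32/45 × 85/112 = 34/63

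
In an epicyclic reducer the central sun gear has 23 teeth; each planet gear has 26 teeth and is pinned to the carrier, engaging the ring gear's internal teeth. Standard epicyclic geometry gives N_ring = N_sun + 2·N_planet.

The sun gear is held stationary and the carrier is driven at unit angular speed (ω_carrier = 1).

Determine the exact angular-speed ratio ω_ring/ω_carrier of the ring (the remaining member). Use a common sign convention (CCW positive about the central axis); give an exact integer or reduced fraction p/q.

98/75

N_ring = 23 + 2·26 = 75
23(ω_s−ω_c) = −75(ω_r−ω_c),  ω_s=0, ω_c=1
ω_r = 1 − (23/75)(0−1) = 98/75
ω_r/ω_c = 98/75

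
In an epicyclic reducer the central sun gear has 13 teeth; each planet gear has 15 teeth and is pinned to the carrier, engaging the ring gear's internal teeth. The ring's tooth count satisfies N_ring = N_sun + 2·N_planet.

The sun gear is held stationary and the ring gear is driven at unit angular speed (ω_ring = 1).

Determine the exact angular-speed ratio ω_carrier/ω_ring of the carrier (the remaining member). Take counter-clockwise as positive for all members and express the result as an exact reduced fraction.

43/56

N_ring = 13 + 2·15 = 43
13(ω_s−ω_c) = −43(ω_r−ω_c),  ω_s=0, ω_r=1
13(0−ω_c) = −43(1−ω_c)  ⇒  56ω_c = 43  ⇒  ω_c = 43/56
ω_c/ω_r = 43/56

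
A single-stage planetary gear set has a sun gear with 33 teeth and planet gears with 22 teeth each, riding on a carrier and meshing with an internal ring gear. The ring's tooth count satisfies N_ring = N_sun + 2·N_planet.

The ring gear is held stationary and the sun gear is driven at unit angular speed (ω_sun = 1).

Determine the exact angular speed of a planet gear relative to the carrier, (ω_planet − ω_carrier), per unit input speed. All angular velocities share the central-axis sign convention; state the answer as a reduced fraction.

N_ring = 33 + 2·22 = 77
33(ω_s−ω_c) = −77(ω_r−ω_c),  ω_r=0, ω_s=1
33(1−ω_c) = −77(0−ω_c)  ⇒  110ω_c = 33  ⇒  ω_c = 3/10
sun–planet: 33·(1−3/10) = −22·(ω_p−ω_c)  ⇒  ω_p−ω_c = −(33/22)·(7/10) = -21/20

-21/20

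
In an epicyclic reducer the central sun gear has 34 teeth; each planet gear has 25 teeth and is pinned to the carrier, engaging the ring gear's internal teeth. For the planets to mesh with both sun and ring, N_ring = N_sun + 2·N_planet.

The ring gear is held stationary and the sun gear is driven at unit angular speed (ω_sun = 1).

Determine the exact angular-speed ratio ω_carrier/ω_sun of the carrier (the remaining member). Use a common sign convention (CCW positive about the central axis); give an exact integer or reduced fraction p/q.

17/59

N_ring = 34 + 2·25 = 84
34(ω_s−ω_c) = −84(ω_r−ω_c),  ω_r=0, ω_s=1
34(1−ω_c) = −84(0−ω_c)  ⇒  118ω_c = 34  ⇒  ω_c = 17/59
ω_c/ω_s = 17/59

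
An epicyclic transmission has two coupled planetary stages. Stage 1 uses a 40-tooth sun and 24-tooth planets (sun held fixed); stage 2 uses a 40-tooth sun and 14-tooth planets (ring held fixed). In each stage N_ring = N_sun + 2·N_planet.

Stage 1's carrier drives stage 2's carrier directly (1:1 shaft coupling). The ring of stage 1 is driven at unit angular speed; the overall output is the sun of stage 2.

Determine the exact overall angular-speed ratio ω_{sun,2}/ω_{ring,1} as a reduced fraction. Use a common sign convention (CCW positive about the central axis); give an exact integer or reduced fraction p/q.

297/160

Stage 1: N_ring = 40 + 2·24 = 88
Stage 1: 40(ω_s−ω_c) = −88(ω_r−ω_c),  ω_s=0, ω_r=1
Stage 1: 40(0−ω_c) = −88(1−ω_c)  ⇒  128ω_c = 88  ⇒  ω_c = 11/16
  ⇒ ω_c¹/ω_r¹ = 11/16
Stage 2: N_ring = 40 + 2·14 = 68
Stage 2: 40(ω_s−ω_c) = −68(ω_r−ω_c),  ω_r=0, ω_c=1
Stage 2: ω_s = 1 − (68/40)(0−1) = 27/10
  ⇒ ω_s²/ω_c² = 27/10
Coupling ω_c² = ω_c¹ ⇒ overall = 11/16 × 27/10 = 297/160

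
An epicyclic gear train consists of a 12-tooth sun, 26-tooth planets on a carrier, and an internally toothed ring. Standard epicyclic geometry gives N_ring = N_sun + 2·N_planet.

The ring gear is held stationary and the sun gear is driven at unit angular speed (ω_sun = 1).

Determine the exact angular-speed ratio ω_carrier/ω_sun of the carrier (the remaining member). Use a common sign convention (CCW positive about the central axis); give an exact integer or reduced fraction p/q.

N_ring = 12 + 2·26 = 64
12(ω_s−ω_c) = −64(ω_r−ω_c),  ω_r=0, ω_s=1
12(1−ω_c) = −64(0−ω_c)  ⇒  76ω_c = 12  ⇒  ω_c = 3/19
ω_c/ω_s = 3/19

3/19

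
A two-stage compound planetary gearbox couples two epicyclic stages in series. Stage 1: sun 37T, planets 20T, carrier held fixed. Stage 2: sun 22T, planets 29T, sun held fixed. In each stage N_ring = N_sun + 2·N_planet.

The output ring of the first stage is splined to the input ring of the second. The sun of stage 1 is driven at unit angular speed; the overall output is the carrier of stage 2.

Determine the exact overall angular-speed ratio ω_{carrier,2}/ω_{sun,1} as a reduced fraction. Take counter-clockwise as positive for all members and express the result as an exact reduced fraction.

Stage 1: N_ring = 37 + 2·20 = 77
Stage 1: 37(ω_s−ω_c) = −77(ω_r−ω_c),  ω_c=0, ω_s=1
Stage 1: ω_r = 0 − (37/77)(1−0) = -37/77
  ⇒ ω_r¹/ω_s¹ = -37/77
Stage 2: N_ring = 22 + 2·29 = 80
Stage 2: 22(ω_s−ω_c) = −80(ω_r−ω_c),  ω_s=0, ω_r=1
Stage 2: 22(0−ω_c) = −80(1−ω_c)  ⇒  102ω_c = 80  ⇒  ω_c = 40/51
  ⇒ ω_c²/ω_r² = 40/51
Coupling ω_r² = ω_r¹ ⇒ overall = -37/77 × 40/51 = -1480/3927

-1480/3927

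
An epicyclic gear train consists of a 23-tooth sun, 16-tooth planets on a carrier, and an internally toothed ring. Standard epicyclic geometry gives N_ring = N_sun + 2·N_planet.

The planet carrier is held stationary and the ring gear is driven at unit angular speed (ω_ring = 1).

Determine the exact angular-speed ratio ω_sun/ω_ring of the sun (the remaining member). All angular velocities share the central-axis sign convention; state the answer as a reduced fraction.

-55/23

N_ring = 23 + 2·16 = 55
23(ω_s−ω_c) = −55(ω_r−ω_c),  ω_c=0, ω_r=1
ω_s = 0 − (55/23)(1−0) = -55/23
ω_s/ω_r = -55/23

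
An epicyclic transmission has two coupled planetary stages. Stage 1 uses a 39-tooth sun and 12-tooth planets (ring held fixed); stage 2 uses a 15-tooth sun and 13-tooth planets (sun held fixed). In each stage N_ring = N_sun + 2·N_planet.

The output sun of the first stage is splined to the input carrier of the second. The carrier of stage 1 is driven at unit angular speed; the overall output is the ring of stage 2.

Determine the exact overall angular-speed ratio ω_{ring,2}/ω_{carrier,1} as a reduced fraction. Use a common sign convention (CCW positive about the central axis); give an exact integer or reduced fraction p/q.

1904/533

Stage 1: N_ring = 39 + 2·12 = 63
Stage 1: 39(ω_s−ω_c) = −63(ω_r−ω_c),  ω_r=0, ω_c=1
Stage 1: ω_s = 1 − (63/39)(0−1) = 34/13
  ⇒ ω_s¹/ω_c¹ = 34/13
Stage 2: N_ring = 15 + 2·13 = 41
Stage 2: 15(ω_s−ω_c) = −41(ω_r−ω_c),  ω_s=0, ω_c=1
Stage 2: ω_r = 1 − (15/41)(0−1) = 56/41
  ⇒ ω_r²/ω_c² = 56/41
Coupling ω_c² = ω_s¹ ⇒ overall = 34/13 × 56/41 = 1904/533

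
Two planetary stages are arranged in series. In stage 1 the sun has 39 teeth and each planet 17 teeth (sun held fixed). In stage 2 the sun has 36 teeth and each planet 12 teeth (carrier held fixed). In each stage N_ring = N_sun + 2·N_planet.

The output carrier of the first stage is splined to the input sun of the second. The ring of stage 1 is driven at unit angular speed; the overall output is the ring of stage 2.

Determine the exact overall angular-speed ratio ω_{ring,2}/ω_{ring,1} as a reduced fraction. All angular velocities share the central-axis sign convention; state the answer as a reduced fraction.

Stage 1: N_ring = 39 + 2·17 = 73
Stage 1: 39(ω_s−ω_c) = −73(ω_r−ω_c),  ω_s=0, ω_r=1
Stage 1: 39(0−ω_c) = −73(1−ω_c)  ⇒  112ω_c = 73  ⇒  ω_c = 73/112
  ⇒ ω_c¹/ω_r¹ = 73/112
Stage 2: N_ring = 36 + 2·12 = 60
Stage 2: 36(ω_s−ω_c) = −60(ω_r−ω_c),  ω_c=0, ω_s=1
Stage 2: ω_r = 0 − (36/60)(1−0) = -3/5
  ⇒ ω_r²/ω_s² = -3/5
Coupling ω_s² = ω_c¹ ⇒ overall = 73/112 × -3/5 = -219/560

-219/560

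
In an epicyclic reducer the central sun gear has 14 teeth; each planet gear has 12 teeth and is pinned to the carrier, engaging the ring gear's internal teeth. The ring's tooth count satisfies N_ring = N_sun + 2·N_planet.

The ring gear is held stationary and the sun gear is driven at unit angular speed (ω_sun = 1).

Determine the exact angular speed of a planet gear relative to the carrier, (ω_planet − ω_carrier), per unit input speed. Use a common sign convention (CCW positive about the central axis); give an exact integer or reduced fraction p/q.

-133/156

N_ring = 14 + 2·12 = 38
14(ω_s−ω_c) = −38(ω_r−ω_c),  ω_r=0, ω_s=1
14(1−ω_c) = −38(0−ω_c)  ⇒  52ω_c = 14  ⇒  ω_c = 7/26
sun–planet: 14·(1−7/26) = −12·(ω_p−ω_c)  ⇒  ω_p−ω_c = −(14/12)·(19/26) = -133/156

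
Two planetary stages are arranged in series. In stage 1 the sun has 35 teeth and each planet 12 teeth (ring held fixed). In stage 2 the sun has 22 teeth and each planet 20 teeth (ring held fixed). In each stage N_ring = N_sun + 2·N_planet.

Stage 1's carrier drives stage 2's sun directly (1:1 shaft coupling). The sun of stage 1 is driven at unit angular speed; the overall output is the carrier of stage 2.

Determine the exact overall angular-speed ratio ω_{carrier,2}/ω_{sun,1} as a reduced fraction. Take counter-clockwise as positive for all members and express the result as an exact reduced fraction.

55/564

Stage 1: N_ring = 35 + 2·12 = 59
Stage 1: 35(ω_s−ω_c) = −59(ω_r−ω_c),  ω_r=0, ω_s=1
Stage 1: 35(1−ω_c) = −59(0−ω_c)  ⇒  94ω_c = 35  ⇒  ω_c = 35/94
  ⇒ ω_c¹/ω_s¹ = 35/94
Stage 2: N_ring = 22 + 2·20 = 62
Stage 2: 22(ω_s−ω_c) = −62(ω_r−ω_c),  ω_r=0, ω_s=1
Stage 2: 22(1−ω_c) = −62(0−ω_c)  ⇒  84ω_c = 22  ⇒  ω_c = 11/42
  ⇒ ω_c²/ω_s² = 11/42
Coupling ω_s² = ω_c¹ ⇒ overall = 35/94 × 11/42 = 55/564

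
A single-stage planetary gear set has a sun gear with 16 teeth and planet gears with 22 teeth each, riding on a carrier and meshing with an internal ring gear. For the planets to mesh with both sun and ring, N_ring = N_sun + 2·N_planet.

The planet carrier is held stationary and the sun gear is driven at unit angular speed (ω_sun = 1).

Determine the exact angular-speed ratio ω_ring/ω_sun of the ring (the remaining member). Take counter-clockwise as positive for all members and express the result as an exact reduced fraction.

N_ring = 16 + 2·22 = 60
16(ω_s−ω_c) = −60(ω_r−ω_c),  ω_c=0, ω_s=1
ω_r = 0 − (16/60)(1−0) = -4/15
ω_r/ω_s = -4/15

-4/15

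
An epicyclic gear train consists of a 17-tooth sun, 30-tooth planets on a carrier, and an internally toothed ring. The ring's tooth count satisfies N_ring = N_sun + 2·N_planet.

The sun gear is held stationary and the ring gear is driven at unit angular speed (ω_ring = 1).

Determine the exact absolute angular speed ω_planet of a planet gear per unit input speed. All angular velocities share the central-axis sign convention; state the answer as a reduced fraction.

77/60

N_ring = 17 + 2·30 = 77
17(ω_s−ω_c) = −77(ω_r−ω_c),  ω_s=0, ω_r=1
17(0−ω_c) = −77(1−ω_c)  ⇒  94ω_c = 77  ⇒  ω_c = 77/94
sun–planet: 17·(0−77/94) = −30·(ω_p−ω_c)  ⇒  ω_p−ω_c = −(17/30)·(-77/94) = 1309/2820
ω_p = 77/94 + 1309/2820 = 77/60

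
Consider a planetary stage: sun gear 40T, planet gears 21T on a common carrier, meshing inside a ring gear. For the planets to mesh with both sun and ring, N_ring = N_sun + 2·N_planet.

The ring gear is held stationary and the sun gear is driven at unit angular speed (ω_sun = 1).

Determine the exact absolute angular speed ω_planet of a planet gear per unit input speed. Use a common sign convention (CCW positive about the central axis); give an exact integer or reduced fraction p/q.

-20/21

N_ring = 40 + 2·21 = 82
40(ω_s−ω_c) = −82(ω_r−ω_c),  ω_r=0, ω_s=1
40(1−ω_c) = −82(0−ω_c)  ⇒  122ω_c = 40  ⇒  ω_c = 20/61
sun–planet: 40·(1−20/61) = −21·(ω_p−ω_c)  ⇒  ω_p−ω_c = −(40/21)·(41/61) = -1640/1281
ω_p = 20/61 − 1640/1281 = -20/21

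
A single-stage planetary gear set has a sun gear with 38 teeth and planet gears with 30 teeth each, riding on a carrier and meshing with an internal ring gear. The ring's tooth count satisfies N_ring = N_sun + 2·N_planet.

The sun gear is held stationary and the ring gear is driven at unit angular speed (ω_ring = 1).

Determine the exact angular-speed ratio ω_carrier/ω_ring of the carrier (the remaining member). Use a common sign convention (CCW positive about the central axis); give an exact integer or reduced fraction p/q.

49/68

N_ring = 38 + 2·30 = 98
38(ω_s−ω_c) = −98(ω_r−ω_c),  ω_s=0, ω_r=1
38(0−ω_c) = −98(1−ω_c)  ⇒  136ω_c = 98  ⇒  ω_c = 49/68
ω_c/ω_r = 49/68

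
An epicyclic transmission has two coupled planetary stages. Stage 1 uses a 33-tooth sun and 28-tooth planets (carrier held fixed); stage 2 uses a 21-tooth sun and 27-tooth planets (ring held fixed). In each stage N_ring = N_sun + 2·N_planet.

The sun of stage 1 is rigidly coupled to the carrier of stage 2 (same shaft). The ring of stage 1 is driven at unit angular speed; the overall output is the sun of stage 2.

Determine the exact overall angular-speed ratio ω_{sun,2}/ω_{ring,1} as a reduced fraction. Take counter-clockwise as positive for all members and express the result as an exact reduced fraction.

Stage 1: N_ring = 33 + 2·28 = 89
Stage 1: 33(ω_s−ω_c) = −89(ω_r−ω_c),  ω_c=0, ω_r=1
Stage 1: ω_s = 0 − (89/33)(1−0) = -89/33
  ⇒ ω_s¹/ω_r¹ = -89/33
Stage 2: N_ring = 21 + 2·27 = 75
Stage 2: 21(ω_s−ω_c) = −75(ω_r−ω_c),  ω_r=0, ω_c=1
Stage 2: ω_s = 1 − (75/21)(0−1) = 32/7
  ⇒ ω_s²/ω_c² = 32/7
Coupling ω_c² = ω_s¹ ⇒ overall = -89/33 × 32/7 = -2848/231

-2848/231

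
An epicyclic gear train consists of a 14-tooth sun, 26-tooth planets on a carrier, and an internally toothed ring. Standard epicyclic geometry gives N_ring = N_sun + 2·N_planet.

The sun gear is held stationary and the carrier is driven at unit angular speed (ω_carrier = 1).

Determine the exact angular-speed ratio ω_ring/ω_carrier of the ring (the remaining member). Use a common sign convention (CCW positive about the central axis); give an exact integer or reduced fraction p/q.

40/33

N_ring = 14 + 2·26 = 66
14(ω_s−ω_c) = −66(ω_r−ω_c),  ω_s=0, ω_c=1
ω_r = 1 − (14/66)(0−1) = 40/33
ω_r/ω_c = 40/33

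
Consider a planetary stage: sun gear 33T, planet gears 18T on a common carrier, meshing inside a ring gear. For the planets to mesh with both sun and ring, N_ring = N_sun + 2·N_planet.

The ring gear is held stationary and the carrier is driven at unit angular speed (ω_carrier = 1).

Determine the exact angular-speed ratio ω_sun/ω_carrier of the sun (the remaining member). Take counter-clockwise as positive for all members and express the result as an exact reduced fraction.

N_ring = 33 + 2·18 = 69
33(ω_s−ω_c) = −69(ω_r−ω_c),  ω_r=0, ω_c=1
ω_s = 1 − (69/33)(0−1) = 34/11
ω_s/ω_c = 34/11

34/11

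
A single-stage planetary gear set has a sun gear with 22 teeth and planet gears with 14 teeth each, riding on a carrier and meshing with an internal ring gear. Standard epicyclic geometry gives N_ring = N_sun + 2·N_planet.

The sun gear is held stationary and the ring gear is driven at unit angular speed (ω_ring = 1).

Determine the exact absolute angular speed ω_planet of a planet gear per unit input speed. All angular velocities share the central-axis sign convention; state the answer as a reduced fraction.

25/14

N_ring = 22 + 2·14 = 50
22(ω_s−ω_c) = −50(ω_r−ω_c),  ω_s=0, ω_r=1
22(0−ω_c) = −50(1−ω_c)  ⇒  72ω_c = 50  ⇒  ω_c = 25/36
sun–planet: 22·(0−25/36) = −14·(ω_p−ω_c)  ⇒  ω_p−ω_c = −(22/14)·(-25/36) = 275/252
ω_p = 25/36 + 275/252 = 25/14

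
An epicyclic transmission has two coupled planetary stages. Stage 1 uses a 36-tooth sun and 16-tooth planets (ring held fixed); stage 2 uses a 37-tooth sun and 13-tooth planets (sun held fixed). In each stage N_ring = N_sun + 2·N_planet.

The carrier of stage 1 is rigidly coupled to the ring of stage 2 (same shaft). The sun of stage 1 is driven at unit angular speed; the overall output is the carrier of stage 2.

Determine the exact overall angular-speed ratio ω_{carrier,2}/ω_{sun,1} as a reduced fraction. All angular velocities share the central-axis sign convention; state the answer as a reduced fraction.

Stage 1: N_ring = 36 + 2·16 = 68
Stage 1: 36(ω_s−ω_c) = −68(ω_r−ω_c),  ω_r=0, ω_s=1
Stage 1: 36(1−ω_c) = −68(0−ω_c)  ⇒  104ω_c = 36  ⇒  ω_c = 9/26
  ⇒ ω_c¹/ω_s¹ = 9/26
Stage 2: N_ring = 37 + 2·13 = 63
Stage 2: 37(ω_s−ω_c) = −63(ω_r−ω_c),  ω_s=0, ω_r=1
Stage 2: 37(0−ω_c) = −63(1−ω_c)  ⇒  100ω_c = 63  ⇒  ω_c = 63/100
  ⇒ ω_c²/ω_r² = 63/100
Coupling ω_r² = ω_c¹ ⇒ overall = 9/26 × 63/100 = 567/2600

567/2600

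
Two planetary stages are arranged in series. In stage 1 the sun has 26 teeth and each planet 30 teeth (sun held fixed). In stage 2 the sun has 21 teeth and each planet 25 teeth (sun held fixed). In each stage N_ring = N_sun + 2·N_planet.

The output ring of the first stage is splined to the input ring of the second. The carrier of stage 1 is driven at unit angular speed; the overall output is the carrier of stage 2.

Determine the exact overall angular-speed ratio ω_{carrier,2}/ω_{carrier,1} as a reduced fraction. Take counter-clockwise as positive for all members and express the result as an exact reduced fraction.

Stage 1: N_ring = 26 + 2·30 = 86
Stage 1: 26(ω_s−ω_c) = −86(ω_r−ω_c),  ω_s=0, ω_c=1
Stage 1: ω_r = 1 − (26/86)(0−1) = 56/43
  ⇒ ω_r¹/ω_c¹ = 56/43
Stage 2: N_ring = 21 + 2·25 = 71
Stage 2: 21(ω_s−ω_c) = −71(ω_r−ω_c),  ω_s=0, ω_r=1
Stage 2: 21(0−ω_c) = −71(1−ω_c)  ⇒  92ω_c = 71  ⇒  ω_c = 71/92
  ⇒ ω_c²/ω_r² = 71/92
Coupling ω_r² = ω_r¹ ⇒ overall = 56/43 × 71/92 = 994/989

994/989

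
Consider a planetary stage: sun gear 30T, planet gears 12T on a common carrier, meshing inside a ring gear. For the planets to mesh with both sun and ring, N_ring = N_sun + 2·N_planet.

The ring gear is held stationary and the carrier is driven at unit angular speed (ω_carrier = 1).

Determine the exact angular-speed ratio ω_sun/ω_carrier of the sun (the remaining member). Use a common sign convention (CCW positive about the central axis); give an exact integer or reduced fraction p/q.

14/5

N_ring = 30 + 2·12 = 54
30(ω_s−ω_c) = −54(ω_r−ω_c),  ω_r=0, ω_c=1
ω_s = 1 − (54/30)(0−1) = 14/5
ω_s/ω_c = 14/5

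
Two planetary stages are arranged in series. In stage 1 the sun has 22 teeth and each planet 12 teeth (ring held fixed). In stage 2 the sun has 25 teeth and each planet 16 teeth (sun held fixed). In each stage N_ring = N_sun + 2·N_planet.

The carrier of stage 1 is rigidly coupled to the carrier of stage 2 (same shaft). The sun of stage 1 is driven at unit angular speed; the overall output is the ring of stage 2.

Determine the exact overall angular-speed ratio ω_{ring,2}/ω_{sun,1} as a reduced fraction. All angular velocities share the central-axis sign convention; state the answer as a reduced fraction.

451/969

Stage 1: N_ring = 22 + 2·12 = 46
Stage 1: 22(ω_s−ω_c) = −46(ω_r−ω_c),  ω_r=0, ω_s=1
Stage 1: 22(1−ω_c) = −46(0−ω_c)  ⇒  68ω_c = 22  ⇒  ω_c = 11/34
  ⇒ ω_c¹/ω_s¹ = 11/34
Stage 2: N_ring = 25 + 2·16 = 57
Stage 2: 25(ω_s−ω_c) = −57(ω_r−ω_c),  ω_s=0, ω_c=1
Stage 2: ω_r = 1 − (25/57)(0−1) = 82/57
  ⇒ ω_r²/ω_c² = 82/57
Coupling ω_c² = ω_c¹ ⇒ overall = 11/34 × 82/57 = 451/969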